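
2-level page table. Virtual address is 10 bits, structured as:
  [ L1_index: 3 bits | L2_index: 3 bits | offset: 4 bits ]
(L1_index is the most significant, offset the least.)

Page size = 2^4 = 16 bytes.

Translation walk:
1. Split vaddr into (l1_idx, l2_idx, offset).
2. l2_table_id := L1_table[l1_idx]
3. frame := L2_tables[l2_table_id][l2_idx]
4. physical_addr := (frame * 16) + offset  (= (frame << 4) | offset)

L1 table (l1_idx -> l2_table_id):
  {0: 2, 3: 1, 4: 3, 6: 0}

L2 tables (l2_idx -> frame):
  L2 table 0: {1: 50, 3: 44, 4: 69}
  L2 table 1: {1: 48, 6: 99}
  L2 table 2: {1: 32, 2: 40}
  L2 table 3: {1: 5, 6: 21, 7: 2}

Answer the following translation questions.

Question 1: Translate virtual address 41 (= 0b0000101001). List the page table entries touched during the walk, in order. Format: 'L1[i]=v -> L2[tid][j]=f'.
Answer: L1[0]=2 -> L2[2][2]=40

Derivation:
vaddr = 41 = 0b0000101001
Split: l1_idx=0, l2_idx=2, offset=9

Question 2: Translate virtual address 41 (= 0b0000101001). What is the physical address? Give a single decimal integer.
Answer: 649

Derivation:
vaddr = 41 = 0b0000101001
Split: l1_idx=0, l2_idx=2, offset=9
L1[0] = 2
L2[2][2] = 40
paddr = 40 * 16 + 9 = 649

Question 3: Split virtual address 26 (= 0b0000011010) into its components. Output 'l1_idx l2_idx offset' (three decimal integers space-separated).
vaddr = 26 = 0b0000011010
  top 3 bits -> l1_idx = 0
  next 3 bits -> l2_idx = 1
  bottom 4 bits -> offset = 10

Answer: 0 1 10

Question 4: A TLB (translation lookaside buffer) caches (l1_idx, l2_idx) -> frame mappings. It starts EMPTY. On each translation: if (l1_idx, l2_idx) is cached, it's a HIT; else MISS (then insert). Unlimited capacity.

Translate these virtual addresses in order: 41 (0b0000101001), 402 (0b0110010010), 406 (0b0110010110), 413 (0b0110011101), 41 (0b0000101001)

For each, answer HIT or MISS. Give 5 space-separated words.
Answer: MISS MISS HIT HIT HIT

Derivation:
vaddr=41: (0,2) not in TLB -> MISS, insert
vaddr=402: (3,1) not in TLB -> MISS, insert
vaddr=406: (3,1) in TLB -> HIT
vaddr=413: (3,1) in TLB -> HIT
vaddr=41: (0,2) in TLB -> HIT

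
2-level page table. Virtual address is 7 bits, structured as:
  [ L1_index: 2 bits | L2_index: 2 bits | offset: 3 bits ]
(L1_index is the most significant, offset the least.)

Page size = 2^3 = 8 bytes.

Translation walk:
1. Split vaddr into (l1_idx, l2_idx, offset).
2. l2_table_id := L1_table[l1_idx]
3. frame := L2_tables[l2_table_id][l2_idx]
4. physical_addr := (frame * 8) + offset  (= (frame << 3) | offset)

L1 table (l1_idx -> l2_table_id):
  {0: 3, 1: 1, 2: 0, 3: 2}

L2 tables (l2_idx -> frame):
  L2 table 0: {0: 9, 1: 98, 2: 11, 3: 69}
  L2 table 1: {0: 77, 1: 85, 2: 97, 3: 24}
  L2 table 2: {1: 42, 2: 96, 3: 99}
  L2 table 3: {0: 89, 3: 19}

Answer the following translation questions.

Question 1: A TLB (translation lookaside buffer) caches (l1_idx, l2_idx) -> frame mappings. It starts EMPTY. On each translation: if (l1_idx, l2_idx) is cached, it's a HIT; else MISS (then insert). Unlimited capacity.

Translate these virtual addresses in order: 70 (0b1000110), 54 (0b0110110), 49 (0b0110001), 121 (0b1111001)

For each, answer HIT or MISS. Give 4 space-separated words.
Answer: MISS MISS HIT MISS

Derivation:
vaddr=70: (2,0) not in TLB -> MISS, insert
vaddr=54: (1,2) not in TLB -> MISS, insert
vaddr=49: (1,2) in TLB -> HIT
vaddr=121: (3,3) not in TLB -> MISS, insert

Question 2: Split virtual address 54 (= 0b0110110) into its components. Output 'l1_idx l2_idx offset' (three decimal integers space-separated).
vaddr = 54 = 0b0110110
  top 2 bits -> l1_idx = 1
  next 2 bits -> l2_idx = 2
  bottom 3 bits -> offset = 6

Answer: 1 2 6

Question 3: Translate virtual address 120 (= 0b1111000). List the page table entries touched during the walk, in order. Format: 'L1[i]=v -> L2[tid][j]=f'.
vaddr = 120 = 0b1111000
Split: l1_idx=3, l2_idx=3, offset=0

Answer: L1[3]=2 -> L2[2][3]=99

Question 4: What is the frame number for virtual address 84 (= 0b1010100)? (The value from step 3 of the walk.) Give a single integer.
vaddr = 84: l1_idx=2, l2_idx=2
L1[2] = 0; L2[0][2] = 11

Answer: 11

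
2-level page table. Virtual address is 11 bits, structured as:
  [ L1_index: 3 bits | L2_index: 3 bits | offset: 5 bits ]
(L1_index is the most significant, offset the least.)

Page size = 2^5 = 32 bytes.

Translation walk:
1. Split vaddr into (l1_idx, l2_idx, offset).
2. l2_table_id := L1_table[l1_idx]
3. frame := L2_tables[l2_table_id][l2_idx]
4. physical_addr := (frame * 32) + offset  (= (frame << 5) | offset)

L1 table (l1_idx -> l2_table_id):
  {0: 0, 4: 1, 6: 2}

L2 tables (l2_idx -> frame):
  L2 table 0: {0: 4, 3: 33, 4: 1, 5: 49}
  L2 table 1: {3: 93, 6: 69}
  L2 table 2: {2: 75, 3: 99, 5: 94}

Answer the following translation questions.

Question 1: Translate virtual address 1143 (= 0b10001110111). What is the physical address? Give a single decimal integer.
vaddr = 1143 = 0b10001110111
Split: l1_idx=4, l2_idx=3, offset=23
L1[4] = 1
L2[1][3] = 93
paddr = 93 * 32 + 23 = 2999

Answer: 2999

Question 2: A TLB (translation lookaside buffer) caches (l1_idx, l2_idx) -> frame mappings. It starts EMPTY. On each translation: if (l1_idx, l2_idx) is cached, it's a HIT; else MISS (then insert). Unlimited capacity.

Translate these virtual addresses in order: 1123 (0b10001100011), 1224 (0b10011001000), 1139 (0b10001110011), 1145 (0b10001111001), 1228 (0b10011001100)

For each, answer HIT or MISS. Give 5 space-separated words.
vaddr=1123: (4,3) not in TLB -> MISS, insert
vaddr=1224: (4,6) not in TLB -> MISS, insert
vaddr=1139: (4,3) in TLB -> HIT
vaddr=1145: (4,3) in TLB -> HIT
vaddr=1228: (4,6) in TLB -> HIT

Answer: MISS MISS HIT HIT HIT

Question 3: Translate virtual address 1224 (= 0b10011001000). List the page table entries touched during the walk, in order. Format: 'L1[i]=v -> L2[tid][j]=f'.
Answer: L1[4]=1 -> L2[1][6]=69

Derivation:
vaddr = 1224 = 0b10011001000
Split: l1_idx=4, l2_idx=6, offset=8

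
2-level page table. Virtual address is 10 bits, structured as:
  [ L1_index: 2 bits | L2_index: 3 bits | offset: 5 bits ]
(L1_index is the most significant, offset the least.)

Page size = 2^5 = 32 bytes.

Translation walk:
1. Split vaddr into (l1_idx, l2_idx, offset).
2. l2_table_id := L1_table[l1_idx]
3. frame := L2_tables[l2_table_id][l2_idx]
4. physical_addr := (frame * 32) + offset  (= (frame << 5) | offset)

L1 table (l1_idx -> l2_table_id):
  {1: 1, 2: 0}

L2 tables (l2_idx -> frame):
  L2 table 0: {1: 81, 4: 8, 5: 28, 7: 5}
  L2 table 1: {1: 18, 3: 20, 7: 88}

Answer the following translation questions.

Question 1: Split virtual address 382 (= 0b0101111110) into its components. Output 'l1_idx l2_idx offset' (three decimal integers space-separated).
Answer: 1 3 30

Derivation:
vaddr = 382 = 0b0101111110
  top 2 bits -> l1_idx = 1
  next 3 bits -> l2_idx = 3
  bottom 5 bits -> offset = 30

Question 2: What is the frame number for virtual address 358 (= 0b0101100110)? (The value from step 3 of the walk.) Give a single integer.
Answer: 20

Derivation:
vaddr = 358: l1_idx=1, l2_idx=3
L1[1] = 1; L2[1][3] = 20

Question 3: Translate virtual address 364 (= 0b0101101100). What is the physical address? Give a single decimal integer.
vaddr = 364 = 0b0101101100
Split: l1_idx=1, l2_idx=3, offset=12
L1[1] = 1
L2[1][3] = 20
paddr = 20 * 32 + 12 = 652

Answer: 652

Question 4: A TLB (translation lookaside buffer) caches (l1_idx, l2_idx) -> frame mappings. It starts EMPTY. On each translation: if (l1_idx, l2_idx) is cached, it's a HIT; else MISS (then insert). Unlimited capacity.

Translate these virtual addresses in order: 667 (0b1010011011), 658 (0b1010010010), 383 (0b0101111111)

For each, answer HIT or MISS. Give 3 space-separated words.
vaddr=667: (2,4) not in TLB -> MISS, insert
vaddr=658: (2,4) in TLB -> HIT
vaddr=383: (1,3) not in TLB -> MISS, insert

Answer: MISS HIT MISS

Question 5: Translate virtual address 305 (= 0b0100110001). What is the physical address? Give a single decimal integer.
Answer: 593

Derivation:
vaddr = 305 = 0b0100110001
Split: l1_idx=1, l2_idx=1, offset=17
L1[1] = 1
L2[1][1] = 18
paddr = 18 * 32 + 17 = 593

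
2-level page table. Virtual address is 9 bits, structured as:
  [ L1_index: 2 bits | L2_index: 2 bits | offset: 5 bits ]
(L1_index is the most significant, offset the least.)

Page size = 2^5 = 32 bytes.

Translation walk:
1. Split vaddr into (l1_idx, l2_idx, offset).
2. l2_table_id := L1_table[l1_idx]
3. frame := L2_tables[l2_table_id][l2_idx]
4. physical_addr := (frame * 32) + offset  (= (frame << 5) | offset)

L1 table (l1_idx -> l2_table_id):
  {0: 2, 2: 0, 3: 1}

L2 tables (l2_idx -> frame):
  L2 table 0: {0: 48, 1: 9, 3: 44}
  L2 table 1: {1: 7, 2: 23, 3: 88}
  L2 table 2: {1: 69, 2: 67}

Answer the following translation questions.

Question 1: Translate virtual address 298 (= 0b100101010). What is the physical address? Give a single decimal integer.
Answer: 298

Derivation:
vaddr = 298 = 0b100101010
Split: l1_idx=2, l2_idx=1, offset=10
L1[2] = 0
L2[0][1] = 9
paddr = 9 * 32 + 10 = 298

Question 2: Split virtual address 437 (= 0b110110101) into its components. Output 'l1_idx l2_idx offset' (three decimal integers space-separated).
vaddr = 437 = 0b110110101
  top 2 bits -> l1_idx = 3
  next 2 bits -> l2_idx = 1
  bottom 5 bits -> offset = 21

Answer: 3 1 21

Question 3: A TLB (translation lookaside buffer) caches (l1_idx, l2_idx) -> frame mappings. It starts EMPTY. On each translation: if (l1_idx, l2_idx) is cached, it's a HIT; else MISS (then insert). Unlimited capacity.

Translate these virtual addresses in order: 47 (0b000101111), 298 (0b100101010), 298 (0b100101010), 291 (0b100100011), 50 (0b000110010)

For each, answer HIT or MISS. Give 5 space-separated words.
Answer: MISS MISS HIT HIT HIT

Derivation:
vaddr=47: (0,1) not in TLB -> MISS, insert
vaddr=298: (2,1) not in TLB -> MISS, insert
vaddr=298: (2,1) in TLB -> HIT
vaddr=291: (2,1) in TLB -> HIT
vaddr=50: (0,1) in TLB -> HIT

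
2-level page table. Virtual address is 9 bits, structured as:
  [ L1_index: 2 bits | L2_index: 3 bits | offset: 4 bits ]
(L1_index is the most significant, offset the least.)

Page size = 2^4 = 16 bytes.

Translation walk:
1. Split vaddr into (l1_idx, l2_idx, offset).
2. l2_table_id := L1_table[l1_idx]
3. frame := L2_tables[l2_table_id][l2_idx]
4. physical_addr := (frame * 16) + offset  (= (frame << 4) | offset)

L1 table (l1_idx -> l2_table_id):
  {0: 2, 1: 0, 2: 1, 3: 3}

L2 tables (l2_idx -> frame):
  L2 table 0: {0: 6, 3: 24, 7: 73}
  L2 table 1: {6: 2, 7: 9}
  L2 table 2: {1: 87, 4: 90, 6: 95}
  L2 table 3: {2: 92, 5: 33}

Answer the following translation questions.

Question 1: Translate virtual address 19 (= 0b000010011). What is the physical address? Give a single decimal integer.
vaddr = 19 = 0b000010011
Split: l1_idx=0, l2_idx=1, offset=3
L1[0] = 2
L2[2][1] = 87
paddr = 87 * 16 + 3 = 1395

Answer: 1395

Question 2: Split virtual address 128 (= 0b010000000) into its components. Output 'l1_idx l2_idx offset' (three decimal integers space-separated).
vaddr = 128 = 0b010000000
  top 2 bits -> l1_idx = 1
  next 3 bits -> l2_idx = 0
  bottom 4 bits -> offset = 0

Answer: 1 0 0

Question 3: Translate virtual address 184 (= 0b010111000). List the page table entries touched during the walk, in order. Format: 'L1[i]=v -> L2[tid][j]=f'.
vaddr = 184 = 0b010111000
Split: l1_idx=1, l2_idx=3, offset=8

Answer: L1[1]=0 -> L2[0][3]=24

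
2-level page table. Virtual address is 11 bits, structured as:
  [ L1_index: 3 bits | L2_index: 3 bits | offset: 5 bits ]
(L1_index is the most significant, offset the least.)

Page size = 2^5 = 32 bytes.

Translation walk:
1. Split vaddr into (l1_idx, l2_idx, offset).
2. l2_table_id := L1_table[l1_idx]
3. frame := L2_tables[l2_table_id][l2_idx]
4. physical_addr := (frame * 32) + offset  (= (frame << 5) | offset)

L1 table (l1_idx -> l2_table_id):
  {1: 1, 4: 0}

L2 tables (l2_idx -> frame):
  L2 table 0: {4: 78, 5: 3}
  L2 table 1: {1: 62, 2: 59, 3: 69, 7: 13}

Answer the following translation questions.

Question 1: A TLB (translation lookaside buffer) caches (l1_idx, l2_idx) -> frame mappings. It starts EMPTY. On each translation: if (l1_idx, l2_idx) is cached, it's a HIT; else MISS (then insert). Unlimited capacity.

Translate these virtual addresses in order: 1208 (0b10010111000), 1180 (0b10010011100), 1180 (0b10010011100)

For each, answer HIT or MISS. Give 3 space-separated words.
Answer: MISS MISS HIT

Derivation:
vaddr=1208: (4,5) not in TLB -> MISS, insert
vaddr=1180: (4,4) not in TLB -> MISS, insert
vaddr=1180: (4,4) in TLB -> HIT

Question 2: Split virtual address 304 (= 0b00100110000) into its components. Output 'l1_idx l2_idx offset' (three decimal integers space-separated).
vaddr = 304 = 0b00100110000
  top 3 bits -> l1_idx = 1
  next 3 bits -> l2_idx = 1
  bottom 5 bits -> offset = 16

Answer: 1 1 16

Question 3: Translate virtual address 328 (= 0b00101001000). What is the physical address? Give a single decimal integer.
Answer: 1896

Derivation:
vaddr = 328 = 0b00101001000
Split: l1_idx=1, l2_idx=2, offset=8
L1[1] = 1
L2[1][2] = 59
paddr = 59 * 32 + 8 = 1896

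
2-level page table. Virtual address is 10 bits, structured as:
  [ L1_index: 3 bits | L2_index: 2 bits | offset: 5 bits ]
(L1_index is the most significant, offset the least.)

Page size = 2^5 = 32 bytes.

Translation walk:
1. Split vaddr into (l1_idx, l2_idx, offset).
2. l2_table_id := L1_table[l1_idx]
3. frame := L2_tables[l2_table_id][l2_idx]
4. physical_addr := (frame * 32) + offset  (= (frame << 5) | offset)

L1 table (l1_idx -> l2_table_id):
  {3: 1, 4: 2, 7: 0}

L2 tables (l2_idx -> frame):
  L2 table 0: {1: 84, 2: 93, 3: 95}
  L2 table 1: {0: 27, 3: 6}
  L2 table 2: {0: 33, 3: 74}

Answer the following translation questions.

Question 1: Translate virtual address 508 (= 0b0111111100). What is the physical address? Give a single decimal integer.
vaddr = 508 = 0b0111111100
Split: l1_idx=3, l2_idx=3, offset=28
L1[3] = 1
L2[1][3] = 6
paddr = 6 * 32 + 28 = 220

Answer: 220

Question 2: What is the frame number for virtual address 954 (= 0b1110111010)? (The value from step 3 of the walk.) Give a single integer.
vaddr = 954: l1_idx=7, l2_idx=1
L1[7] = 0; L2[0][1] = 84

Answer: 84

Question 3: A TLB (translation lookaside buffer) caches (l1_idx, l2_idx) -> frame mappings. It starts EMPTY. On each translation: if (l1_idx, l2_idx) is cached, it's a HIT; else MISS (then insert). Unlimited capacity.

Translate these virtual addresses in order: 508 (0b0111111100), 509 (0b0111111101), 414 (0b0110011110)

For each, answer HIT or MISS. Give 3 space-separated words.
vaddr=508: (3,3) not in TLB -> MISS, insert
vaddr=509: (3,3) in TLB -> HIT
vaddr=414: (3,0) not in TLB -> MISS, insert

Answer: MISS HIT MISS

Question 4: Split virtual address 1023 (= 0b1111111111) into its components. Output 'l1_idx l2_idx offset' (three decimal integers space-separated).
Answer: 7 3 31

Derivation:
vaddr = 1023 = 0b1111111111
  top 3 bits -> l1_idx = 7
  next 2 bits -> l2_idx = 3
  bottom 5 bits -> offset = 31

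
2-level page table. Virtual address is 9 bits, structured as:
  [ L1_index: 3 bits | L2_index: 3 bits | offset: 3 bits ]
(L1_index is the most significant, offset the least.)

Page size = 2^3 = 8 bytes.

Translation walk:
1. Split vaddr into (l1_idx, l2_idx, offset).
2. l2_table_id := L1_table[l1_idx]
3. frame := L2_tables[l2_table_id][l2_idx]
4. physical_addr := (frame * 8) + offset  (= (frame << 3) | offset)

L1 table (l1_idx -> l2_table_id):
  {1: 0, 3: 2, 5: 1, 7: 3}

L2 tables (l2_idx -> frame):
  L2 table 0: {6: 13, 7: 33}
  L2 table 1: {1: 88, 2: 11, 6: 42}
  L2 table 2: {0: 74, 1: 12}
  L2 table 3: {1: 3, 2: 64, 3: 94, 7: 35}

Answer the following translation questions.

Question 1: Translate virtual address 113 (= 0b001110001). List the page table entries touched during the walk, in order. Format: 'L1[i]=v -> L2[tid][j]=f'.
Answer: L1[1]=0 -> L2[0][6]=13

Derivation:
vaddr = 113 = 0b001110001
Split: l1_idx=1, l2_idx=6, offset=1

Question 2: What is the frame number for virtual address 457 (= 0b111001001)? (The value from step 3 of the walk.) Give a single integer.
vaddr = 457: l1_idx=7, l2_idx=1
L1[7] = 3; L2[3][1] = 3

Answer: 3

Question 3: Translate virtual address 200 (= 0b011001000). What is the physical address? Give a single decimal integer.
Answer: 96

Derivation:
vaddr = 200 = 0b011001000
Split: l1_idx=3, l2_idx=1, offset=0
L1[3] = 2
L2[2][1] = 12
paddr = 12 * 8 + 0 = 96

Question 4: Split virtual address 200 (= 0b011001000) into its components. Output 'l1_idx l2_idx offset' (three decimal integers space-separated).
Answer: 3 1 0

Derivation:
vaddr = 200 = 0b011001000
  top 3 bits -> l1_idx = 3
  next 3 bits -> l2_idx = 1
  bottom 3 bits -> offset = 0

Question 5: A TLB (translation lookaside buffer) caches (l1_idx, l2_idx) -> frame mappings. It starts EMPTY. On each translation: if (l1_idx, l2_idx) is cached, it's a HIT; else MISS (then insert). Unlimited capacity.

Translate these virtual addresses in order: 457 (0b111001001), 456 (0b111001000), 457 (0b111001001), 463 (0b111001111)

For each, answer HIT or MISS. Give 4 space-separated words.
vaddr=457: (7,1) not in TLB -> MISS, insert
vaddr=456: (7,1) in TLB -> HIT
vaddr=457: (7,1) in TLB -> HIT
vaddr=463: (7,1) in TLB -> HIT

Answer: MISS HIT HIT HIT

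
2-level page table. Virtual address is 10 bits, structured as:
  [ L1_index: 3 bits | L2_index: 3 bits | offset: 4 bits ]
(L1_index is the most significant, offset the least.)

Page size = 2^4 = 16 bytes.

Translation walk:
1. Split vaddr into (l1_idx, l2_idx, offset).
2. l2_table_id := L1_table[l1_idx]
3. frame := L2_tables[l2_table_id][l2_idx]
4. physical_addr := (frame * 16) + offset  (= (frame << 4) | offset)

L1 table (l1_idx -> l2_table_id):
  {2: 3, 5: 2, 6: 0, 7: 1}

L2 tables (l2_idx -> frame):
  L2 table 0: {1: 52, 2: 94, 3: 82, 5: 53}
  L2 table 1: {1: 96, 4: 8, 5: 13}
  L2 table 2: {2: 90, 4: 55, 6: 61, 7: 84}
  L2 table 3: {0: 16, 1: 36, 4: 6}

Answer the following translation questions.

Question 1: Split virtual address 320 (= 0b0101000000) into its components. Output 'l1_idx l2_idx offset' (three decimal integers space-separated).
Answer: 2 4 0

Derivation:
vaddr = 320 = 0b0101000000
  top 3 bits -> l1_idx = 2
  next 3 bits -> l2_idx = 4
  bottom 4 bits -> offset = 0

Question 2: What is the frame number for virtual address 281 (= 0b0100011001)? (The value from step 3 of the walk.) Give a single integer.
Answer: 36

Derivation:
vaddr = 281: l1_idx=2, l2_idx=1
L1[2] = 3; L2[3][1] = 36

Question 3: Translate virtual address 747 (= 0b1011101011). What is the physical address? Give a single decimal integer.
vaddr = 747 = 0b1011101011
Split: l1_idx=5, l2_idx=6, offset=11
L1[5] = 2
L2[2][6] = 61
paddr = 61 * 16 + 11 = 987

Answer: 987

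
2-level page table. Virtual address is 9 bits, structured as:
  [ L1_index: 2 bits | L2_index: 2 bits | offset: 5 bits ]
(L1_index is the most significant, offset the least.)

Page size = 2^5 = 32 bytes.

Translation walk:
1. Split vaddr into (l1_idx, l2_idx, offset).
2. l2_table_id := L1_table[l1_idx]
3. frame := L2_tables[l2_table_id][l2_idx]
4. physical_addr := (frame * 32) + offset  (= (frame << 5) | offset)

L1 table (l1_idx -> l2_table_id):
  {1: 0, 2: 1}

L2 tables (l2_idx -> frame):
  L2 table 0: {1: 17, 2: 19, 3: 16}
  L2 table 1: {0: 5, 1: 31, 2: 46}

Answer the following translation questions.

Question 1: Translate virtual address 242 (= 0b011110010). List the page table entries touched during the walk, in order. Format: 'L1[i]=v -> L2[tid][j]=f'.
vaddr = 242 = 0b011110010
Split: l1_idx=1, l2_idx=3, offset=18

Answer: L1[1]=0 -> L2[0][3]=16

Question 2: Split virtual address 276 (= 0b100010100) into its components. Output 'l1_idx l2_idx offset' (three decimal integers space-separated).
vaddr = 276 = 0b100010100
  top 2 bits -> l1_idx = 2
  next 2 bits -> l2_idx = 0
  bottom 5 bits -> offset = 20

Answer: 2 0 20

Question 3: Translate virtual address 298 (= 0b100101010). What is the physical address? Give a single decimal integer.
Answer: 1002

Derivation:
vaddr = 298 = 0b100101010
Split: l1_idx=2, l2_idx=1, offset=10
L1[2] = 1
L2[1][1] = 31
paddr = 31 * 32 + 10 = 1002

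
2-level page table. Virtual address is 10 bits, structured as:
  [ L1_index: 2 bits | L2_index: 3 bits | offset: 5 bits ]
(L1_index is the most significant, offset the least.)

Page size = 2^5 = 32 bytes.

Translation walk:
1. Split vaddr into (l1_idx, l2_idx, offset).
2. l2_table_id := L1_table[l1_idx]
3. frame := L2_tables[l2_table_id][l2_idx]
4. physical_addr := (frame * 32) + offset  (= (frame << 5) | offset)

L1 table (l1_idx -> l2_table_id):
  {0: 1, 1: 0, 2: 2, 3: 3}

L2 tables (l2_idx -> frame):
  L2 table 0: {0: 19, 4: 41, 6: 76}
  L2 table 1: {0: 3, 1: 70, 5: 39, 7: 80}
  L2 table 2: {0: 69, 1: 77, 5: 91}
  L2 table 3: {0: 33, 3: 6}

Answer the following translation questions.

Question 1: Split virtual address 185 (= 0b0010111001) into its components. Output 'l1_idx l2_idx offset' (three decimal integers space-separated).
vaddr = 185 = 0b0010111001
  top 2 bits -> l1_idx = 0
  next 3 bits -> l2_idx = 5
  bottom 5 bits -> offset = 25

Answer: 0 5 25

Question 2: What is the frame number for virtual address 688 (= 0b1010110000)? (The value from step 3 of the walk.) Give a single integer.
vaddr = 688: l1_idx=2, l2_idx=5
L1[2] = 2; L2[2][5] = 91

Answer: 91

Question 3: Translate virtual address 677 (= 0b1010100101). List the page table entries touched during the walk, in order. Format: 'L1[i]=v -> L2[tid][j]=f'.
vaddr = 677 = 0b1010100101
Split: l1_idx=2, l2_idx=5, offset=5

Answer: L1[2]=2 -> L2[2][5]=91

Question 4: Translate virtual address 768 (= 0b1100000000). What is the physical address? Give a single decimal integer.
Answer: 1056

Derivation:
vaddr = 768 = 0b1100000000
Split: l1_idx=3, l2_idx=0, offset=0
L1[3] = 3
L2[3][0] = 33
paddr = 33 * 32 + 0 = 1056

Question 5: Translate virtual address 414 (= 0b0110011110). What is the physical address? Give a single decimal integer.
vaddr = 414 = 0b0110011110
Split: l1_idx=1, l2_idx=4, offset=30
L1[1] = 0
L2[0][4] = 41
paddr = 41 * 32 + 30 = 1342

Answer: 1342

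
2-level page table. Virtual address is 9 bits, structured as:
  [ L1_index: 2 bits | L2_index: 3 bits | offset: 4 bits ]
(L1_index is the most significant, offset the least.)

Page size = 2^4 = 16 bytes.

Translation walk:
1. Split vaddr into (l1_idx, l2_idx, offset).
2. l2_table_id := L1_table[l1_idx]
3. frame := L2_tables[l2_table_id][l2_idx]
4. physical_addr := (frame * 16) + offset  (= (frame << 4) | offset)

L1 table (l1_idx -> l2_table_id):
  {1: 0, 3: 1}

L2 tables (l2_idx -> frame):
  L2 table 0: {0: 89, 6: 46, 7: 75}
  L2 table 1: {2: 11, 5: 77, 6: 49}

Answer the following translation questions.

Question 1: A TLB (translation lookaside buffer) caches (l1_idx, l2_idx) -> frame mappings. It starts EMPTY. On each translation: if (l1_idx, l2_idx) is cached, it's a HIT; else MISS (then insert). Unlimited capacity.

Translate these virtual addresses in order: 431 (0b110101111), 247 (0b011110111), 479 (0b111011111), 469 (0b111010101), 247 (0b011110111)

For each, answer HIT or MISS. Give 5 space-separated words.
vaddr=431: (3,2) not in TLB -> MISS, insert
vaddr=247: (1,7) not in TLB -> MISS, insert
vaddr=479: (3,5) not in TLB -> MISS, insert
vaddr=469: (3,5) in TLB -> HIT
vaddr=247: (1,7) in TLB -> HIT

Answer: MISS MISS MISS HIT HIT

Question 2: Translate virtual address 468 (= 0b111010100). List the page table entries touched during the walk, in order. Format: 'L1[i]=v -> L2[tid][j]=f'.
vaddr = 468 = 0b111010100
Split: l1_idx=3, l2_idx=5, offset=4

Answer: L1[3]=1 -> L2[1][5]=77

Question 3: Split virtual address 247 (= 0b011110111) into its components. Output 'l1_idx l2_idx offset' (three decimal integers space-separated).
vaddr = 247 = 0b011110111
  top 2 bits -> l1_idx = 1
  next 3 bits -> l2_idx = 7
  bottom 4 bits -> offset = 7

Answer: 1 7 7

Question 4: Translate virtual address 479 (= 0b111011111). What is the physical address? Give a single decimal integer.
Answer: 1247

Derivation:
vaddr = 479 = 0b111011111
Split: l1_idx=3, l2_idx=5, offset=15
L1[3] = 1
L2[1][5] = 77
paddr = 77 * 16 + 15 = 1247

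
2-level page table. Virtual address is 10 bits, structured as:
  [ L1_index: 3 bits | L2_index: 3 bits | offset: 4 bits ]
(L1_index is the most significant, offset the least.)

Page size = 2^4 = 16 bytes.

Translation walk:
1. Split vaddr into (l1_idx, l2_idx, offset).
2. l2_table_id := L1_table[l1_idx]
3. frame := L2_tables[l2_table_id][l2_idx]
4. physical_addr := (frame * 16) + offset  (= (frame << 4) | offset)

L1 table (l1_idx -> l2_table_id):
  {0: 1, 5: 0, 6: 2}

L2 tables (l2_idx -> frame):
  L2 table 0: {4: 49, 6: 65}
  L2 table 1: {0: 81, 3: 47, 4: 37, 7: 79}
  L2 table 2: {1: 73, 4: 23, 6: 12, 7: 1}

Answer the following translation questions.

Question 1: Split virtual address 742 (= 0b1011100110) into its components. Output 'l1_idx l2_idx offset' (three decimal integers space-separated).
vaddr = 742 = 0b1011100110
  top 3 bits -> l1_idx = 5
  next 3 bits -> l2_idx = 6
  bottom 4 bits -> offset = 6

Answer: 5 6 6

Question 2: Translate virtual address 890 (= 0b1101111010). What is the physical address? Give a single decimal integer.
Answer: 26

Derivation:
vaddr = 890 = 0b1101111010
Split: l1_idx=6, l2_idx=7, offset=10
L1[6] = 2
L2[2][7] = 1
paddr = 1 * 16 + 10 = 26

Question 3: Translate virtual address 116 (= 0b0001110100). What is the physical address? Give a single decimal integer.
vaddr = 116 = 0b0001110100
Split: l1_idx=0, l2_idx=7, offset=4
L1[0] = 1
L2[1][7] = 79
paddr = 79 * 16 + 4 = 1268

Answer: 1268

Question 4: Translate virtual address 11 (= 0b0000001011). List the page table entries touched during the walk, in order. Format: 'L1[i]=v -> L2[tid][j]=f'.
Answer: L1[0]=1 -> L2[1][0]=81

Derivation:
vaddr = 11 = 0b0000001011
Split: l1_idx=0, l2_idx=0, offset=11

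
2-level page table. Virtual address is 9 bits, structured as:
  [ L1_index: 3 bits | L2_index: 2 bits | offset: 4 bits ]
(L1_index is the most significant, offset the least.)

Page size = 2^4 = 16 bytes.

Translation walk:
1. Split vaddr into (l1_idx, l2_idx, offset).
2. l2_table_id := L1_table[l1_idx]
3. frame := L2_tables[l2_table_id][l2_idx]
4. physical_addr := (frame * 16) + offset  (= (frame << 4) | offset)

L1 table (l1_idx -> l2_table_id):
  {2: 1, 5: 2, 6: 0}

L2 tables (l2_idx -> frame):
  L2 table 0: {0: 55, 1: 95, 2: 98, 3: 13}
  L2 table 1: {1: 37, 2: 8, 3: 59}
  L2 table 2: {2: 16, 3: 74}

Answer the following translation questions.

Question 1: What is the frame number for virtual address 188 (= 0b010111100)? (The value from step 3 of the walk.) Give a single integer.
Answer: 59

Derivation:
vaddr = 188: l1_idx=2, l2_idx=3
L1[2] = 1; L2[1][3] = 59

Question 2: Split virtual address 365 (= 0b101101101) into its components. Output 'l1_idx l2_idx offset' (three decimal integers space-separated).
vaddr = 365 = 0b101101101
  top 3 bits -> l1_idx = 5
  next 2 bits -> l2_idx = 2
  bottom 4 bits -> offset = 13

Answer: 5 2 13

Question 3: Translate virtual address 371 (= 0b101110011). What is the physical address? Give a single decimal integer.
vaddr = 371 = 0b101110011
Split: l1_idx=5, l2_idx=3, offset=3
L1[5] = 2
L2[2][3] = 74
paddr = 74 * 16 + 3 = 1187

Answer: 1187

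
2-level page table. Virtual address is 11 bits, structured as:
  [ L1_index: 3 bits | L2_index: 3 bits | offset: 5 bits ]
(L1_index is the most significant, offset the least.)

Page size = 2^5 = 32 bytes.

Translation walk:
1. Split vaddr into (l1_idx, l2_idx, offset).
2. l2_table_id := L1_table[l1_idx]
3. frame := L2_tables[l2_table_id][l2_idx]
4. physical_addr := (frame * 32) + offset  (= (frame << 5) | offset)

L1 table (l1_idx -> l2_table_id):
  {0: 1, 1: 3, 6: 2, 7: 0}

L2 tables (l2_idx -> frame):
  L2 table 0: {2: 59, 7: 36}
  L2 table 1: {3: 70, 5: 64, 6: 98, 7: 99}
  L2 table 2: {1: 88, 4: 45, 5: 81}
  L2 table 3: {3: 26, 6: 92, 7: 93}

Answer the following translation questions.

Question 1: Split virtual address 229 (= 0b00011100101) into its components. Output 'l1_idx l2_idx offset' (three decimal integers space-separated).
vaddr = 229 = 0b00011100101
  top 3 bits -> l1_idx = 0
  next 3 bits -> l2_idx = 7
  bottom 5 bits -> offset = 5

Answer: 0 7 5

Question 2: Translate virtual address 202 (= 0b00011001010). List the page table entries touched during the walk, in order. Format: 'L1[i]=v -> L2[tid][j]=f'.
vaddr = 202 = 0b00011001010
Split: l1_idx=0, l2_idx=6, offset=10

Answer: L1[0]=1 -> L2[1][6]=98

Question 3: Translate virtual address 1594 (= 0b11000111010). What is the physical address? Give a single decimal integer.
Answer: 2842

Derivation:
vaddr = 1594 = 0b11000111010
Split: l1_idx=6, l2_idx=1, offset=26
L1[6] = 2
L2[2][1] = 88
paddr = 88 * 32 + 26 = 2842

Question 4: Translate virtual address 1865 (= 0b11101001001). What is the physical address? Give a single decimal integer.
Answer: 1897

Derivation:
vaddr = 1865 = 0b11101001001
Split: l1_idx=7, l2_idx=2, offset=9
L1[7] = 0
L2[0][2] = 59
paddr = 59 * 32 + 9 = 1897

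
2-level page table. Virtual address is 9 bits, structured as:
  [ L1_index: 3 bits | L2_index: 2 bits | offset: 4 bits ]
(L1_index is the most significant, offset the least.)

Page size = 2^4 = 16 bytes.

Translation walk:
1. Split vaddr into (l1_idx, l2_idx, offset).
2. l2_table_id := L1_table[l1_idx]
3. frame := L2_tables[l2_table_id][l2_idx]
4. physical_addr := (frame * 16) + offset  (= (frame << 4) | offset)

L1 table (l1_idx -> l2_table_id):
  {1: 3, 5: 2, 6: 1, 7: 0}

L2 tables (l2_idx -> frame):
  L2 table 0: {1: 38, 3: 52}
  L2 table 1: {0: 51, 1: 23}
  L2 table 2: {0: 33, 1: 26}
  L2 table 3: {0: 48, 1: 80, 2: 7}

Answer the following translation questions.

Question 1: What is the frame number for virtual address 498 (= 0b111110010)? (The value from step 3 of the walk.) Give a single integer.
vaddr = 498: l1_idx=7, l2_idx=3
L1[7] = 0; L2[0][3] = 52

Answer: 52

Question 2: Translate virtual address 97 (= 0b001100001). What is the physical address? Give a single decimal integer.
vaddr = 97 = 0b001100001
Split: l1_idx=1, l2_idx=2, offset=1
L1[1] = 3
L2[3][2] = 7
paddr = 7 * 16 + 1 = 113

Answer: 113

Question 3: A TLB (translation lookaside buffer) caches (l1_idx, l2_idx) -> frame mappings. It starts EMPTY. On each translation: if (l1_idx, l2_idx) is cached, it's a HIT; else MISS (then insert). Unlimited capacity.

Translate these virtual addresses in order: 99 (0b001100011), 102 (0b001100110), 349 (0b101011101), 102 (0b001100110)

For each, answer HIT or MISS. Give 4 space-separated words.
Answer: MISS HIT MISS HIT

Derivation:
vaddr=99: (1,2) not in TLB -> MISS, insert
vaddr=102: (1,2) in TLB -> HIT
vaddr=349: (5,1) not in TLB -> MISS, insert
vaddr=102: (1,2) in TLB -> HIT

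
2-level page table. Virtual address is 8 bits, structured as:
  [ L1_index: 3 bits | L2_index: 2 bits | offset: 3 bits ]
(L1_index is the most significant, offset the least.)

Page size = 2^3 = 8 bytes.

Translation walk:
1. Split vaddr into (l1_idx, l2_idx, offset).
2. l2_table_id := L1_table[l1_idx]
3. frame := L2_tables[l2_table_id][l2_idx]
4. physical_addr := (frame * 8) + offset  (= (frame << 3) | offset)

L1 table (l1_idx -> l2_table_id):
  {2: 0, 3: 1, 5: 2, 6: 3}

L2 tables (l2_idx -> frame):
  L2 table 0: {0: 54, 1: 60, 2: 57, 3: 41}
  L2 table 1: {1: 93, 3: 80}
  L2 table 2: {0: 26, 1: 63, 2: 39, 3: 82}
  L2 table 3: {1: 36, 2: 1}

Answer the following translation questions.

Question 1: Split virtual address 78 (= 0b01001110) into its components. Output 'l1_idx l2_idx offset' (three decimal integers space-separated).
Answer: 2 1 6

Derivation:
vaddr = 78 = 0b01001110
  top 3 bits -> l1_idx = 2
  next 2 bits -> l2_idx = 1
  bottom 3 bits -> offset = 6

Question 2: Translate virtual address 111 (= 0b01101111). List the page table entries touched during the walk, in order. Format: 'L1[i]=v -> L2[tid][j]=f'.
Answer: L1[3]=1 -> L2[1][1]=93

Derivation:
vaddr = 111 = 0b01101111
Split: l1_idx=3, l2_idx=1, offset=7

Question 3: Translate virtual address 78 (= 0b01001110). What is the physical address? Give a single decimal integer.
vaddr = 78 = 0b01001110
Split: l1_idx=2, l2_idx=1, offset=6
L1[2] = 0
L2[0][1] = 60
paddr = 60 * 8 + 6 = 486

Answer: 486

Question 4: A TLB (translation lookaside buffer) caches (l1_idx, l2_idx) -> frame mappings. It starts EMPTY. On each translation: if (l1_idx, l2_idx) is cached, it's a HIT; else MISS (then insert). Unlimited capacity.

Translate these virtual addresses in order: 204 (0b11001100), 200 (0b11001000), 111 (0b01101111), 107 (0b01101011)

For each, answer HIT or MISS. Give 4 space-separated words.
vaddr=204: (6,1) not in TLB -> MISS, insert
vaddr=200: (6,1) in TLB -> HIT
vaddr=111: (3,1) not in TLB -> MISS, insert
vaddr=107: (3,1) in TLB -> HIT

Answer: MISS HIT MISS HIT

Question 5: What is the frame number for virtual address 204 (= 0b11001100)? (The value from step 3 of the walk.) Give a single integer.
vaddr = 204: l1_idx=6, l2_idx=1
L1[6] = 3; L2[3][1] = 36

Answer: 36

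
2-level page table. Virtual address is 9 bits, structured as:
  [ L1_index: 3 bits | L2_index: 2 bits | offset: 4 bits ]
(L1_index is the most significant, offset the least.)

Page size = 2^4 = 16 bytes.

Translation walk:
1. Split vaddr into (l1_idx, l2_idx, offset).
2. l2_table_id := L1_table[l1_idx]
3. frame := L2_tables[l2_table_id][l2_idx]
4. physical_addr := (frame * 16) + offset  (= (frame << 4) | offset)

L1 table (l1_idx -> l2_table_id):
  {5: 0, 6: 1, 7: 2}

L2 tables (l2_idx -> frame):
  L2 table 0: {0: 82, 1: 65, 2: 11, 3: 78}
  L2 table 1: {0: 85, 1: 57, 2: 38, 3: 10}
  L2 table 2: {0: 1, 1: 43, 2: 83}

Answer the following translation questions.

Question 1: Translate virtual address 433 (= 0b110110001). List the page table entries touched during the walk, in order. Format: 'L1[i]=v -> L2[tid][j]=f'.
Answer: L1[6]=1 -> L2[1][3]=10

Derivation:
vaddr = 433 = 0b110110001
Split: l1_idx=6, l2_idx=3, offset=1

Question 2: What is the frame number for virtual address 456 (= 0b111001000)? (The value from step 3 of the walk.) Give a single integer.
Answer: 1

Derivation:
vaddr = 456: l1_idx=7, l2_idx=0
L1[7] = 2; L2[2][0] = 1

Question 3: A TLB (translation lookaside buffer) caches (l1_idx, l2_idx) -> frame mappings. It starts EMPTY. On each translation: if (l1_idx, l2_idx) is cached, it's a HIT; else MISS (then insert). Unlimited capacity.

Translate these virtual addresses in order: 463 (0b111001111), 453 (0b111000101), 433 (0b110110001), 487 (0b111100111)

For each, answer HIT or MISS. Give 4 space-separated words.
Answer: MISS HIT MISS MISS

Derivation:
vaddr=463: (7,0) not in TLB -> MISS, insert
vaddr=453: (7,0) in TLB -> HIT
vaddr=433: (6,3) not in TLB -> MISS, insert
vaddr=487: (7,2) not in TLB -> MISS, insert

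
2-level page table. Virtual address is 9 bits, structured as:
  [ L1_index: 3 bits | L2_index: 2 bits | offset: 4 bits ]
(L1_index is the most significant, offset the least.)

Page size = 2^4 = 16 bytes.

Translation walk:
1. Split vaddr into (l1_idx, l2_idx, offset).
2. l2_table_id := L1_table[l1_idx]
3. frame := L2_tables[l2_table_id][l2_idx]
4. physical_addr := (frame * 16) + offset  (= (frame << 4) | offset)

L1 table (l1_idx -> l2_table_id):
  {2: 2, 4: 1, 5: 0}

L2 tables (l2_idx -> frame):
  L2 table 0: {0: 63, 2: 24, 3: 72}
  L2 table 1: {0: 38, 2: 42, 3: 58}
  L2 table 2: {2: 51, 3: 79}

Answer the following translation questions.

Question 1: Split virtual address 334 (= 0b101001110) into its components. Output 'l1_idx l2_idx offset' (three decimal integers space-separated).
vaddr = 334 = 0b101001110
  top 3 bits -> l1_idx = 5
  next 2 bits -> l2_idx = 0
  bottom 4 bits -> offset = 14

Answer: 5 0 14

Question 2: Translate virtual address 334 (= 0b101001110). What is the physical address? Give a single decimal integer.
vaddr = 334 = 0b101001110
Split: l1_idx=5, l2_idx=0, offset=14
L1[5] = 0
L2[0][0] = 63
paddr = 63 * 16 + 14 = 1022

Answer: 1022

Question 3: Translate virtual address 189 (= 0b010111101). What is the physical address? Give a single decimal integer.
vaddr = 189 = 0b010111101
Split: l1_idx=2, l2_idx=3, offset=13
L1[2] = 2
L2[2][3] = 79
paddr = 79 * 16 + 13 = 1277

Answer: 1277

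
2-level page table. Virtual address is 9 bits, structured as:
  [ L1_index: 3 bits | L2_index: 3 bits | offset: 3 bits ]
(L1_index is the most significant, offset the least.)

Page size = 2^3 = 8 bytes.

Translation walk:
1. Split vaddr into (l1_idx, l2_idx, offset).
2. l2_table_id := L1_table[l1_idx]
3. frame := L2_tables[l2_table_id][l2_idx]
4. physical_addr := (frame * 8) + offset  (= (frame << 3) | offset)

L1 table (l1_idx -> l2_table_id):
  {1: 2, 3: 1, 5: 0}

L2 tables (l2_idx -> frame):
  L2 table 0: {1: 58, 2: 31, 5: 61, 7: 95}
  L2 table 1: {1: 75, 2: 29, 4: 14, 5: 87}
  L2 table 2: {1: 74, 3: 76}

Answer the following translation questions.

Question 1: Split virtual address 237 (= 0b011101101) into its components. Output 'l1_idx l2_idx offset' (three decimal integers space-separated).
vaddr = 237 = 0b011101101
  top 3 bits -> l1_idx = 3
  next 3 bits -> l2_idx = 5
  bottom 3 bits -> offset = 5

Answer: 3 5 5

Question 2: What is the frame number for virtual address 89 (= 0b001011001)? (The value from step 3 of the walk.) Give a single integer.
Answer: 76

Derivation:
vaddr = 89: l1_idx=1, l2_idx=3
L1[1] = 2; L2[2][3] = 76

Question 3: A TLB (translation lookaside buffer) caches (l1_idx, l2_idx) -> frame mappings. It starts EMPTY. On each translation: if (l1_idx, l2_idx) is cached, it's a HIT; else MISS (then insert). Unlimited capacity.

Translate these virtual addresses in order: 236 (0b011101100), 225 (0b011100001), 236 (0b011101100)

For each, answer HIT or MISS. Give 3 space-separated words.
Answer: MISS MISS HIT

Derivation:
vaddr=236: (3,5) not in TLB -> MISS, insert
vaddr=225: (3,4) not in TLB -> MISS, insert
vaddr=236: (3,5) in TLB -> HIT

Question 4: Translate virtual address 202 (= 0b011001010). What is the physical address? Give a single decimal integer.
Answer: 602

Derivation:
vaddr = 202 = 0b011001010
Split: l1_idx=3, l2_idx=1, offset=2
L1[3] = 1
L2[1][1] = 75
paddr = 75 * 8 + 2 = 602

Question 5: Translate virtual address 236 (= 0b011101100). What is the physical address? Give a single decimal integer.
vaddr = 236 = 0b011101100
Split: l1_idx=3, l2_idx=5, offset=4
L1[3] = 1
L2[1][5] = 87
paddr = 87 * 8 + 4 = 700

Answer: 700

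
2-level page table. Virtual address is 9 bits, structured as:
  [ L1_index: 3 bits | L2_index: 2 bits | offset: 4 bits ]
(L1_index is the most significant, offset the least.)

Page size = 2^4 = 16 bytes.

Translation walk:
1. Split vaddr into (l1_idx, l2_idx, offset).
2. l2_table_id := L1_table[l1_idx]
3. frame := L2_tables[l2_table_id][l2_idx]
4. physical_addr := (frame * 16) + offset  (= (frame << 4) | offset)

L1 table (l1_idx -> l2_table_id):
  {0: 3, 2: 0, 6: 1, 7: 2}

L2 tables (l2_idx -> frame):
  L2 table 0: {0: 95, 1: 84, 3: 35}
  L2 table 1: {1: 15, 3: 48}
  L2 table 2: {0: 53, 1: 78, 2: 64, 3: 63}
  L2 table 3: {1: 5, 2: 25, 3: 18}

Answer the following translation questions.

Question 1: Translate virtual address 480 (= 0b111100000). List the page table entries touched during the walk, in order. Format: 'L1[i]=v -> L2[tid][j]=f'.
vaddr = 480 = 0b111100000
Split: l1_idx=7, l2_idx=2, offset=0

Answer: L1[7]=2 -> L2[2][2]=64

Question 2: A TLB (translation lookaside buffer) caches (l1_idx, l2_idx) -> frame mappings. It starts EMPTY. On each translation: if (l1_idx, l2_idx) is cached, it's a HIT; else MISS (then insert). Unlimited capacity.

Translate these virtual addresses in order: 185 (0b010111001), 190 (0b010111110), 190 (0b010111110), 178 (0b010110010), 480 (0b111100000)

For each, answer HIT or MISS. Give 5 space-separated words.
vaddr=185: (2,3) not in TLB -> MISS, insert
vaddr=190: (2,3) in TLB -> HIT
vaddr=190: (2,3) in TLB -> HIT
vaddr=178: (2,3) in TLB -> HIT
vaddr=480: (7,2) not in TLB -> MISS, insert

Answer: MISS HIT HIT HIT MISS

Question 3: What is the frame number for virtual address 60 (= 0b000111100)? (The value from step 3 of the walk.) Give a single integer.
vaddr = 60: l1_idx=0, l2_idx=3
L1[0] = 3; L2[3][3] = 18

Answer: 18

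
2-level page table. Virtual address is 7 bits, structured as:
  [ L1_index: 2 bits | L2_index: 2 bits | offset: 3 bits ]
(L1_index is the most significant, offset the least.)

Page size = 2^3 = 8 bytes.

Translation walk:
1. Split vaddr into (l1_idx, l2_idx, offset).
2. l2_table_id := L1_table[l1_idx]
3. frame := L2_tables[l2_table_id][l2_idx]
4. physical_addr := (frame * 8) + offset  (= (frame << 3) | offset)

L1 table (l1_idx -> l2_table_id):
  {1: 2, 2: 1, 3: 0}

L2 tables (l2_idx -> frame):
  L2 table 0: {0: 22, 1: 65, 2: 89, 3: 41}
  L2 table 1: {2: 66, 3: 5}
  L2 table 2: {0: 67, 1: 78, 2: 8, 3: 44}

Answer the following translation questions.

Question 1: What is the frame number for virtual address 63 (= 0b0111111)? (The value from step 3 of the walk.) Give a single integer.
Answer: 44

Derivation:
vaddr = 63: l1_idx=1, l2_idx=3
L1[1] = 2; L2[2][3] = 44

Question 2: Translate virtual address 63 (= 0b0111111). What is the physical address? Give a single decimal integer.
Answer: 359

Derivation:
vaddr = 63 = 0b0111111
Split: l1_idx=1, l2_idx=3, offset=7
L1[1] = 2
L2[2][3] = 44
paddr = 44 * 8 + 7 = 359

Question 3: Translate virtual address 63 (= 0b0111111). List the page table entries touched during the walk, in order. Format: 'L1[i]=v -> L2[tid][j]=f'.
vaddr = 63 = 0b0111111
Split: l1_idx=1, l2_idx=3, offset=7

Answer: L1[1]=2 -> L2[2][3]=44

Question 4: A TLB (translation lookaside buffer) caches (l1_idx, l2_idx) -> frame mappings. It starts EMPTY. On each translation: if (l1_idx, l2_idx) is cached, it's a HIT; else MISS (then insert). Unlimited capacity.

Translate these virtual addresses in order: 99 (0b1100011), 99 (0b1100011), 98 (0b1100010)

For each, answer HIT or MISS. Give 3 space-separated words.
Answer: MISS HIT HIT

Derivation:
vaddr=99: (3,0) not in TLB -> MISS, insert
vaddr=99: (3,0) in TLB -> HIT
vaddr=98: (3,0) in TLB -> HIT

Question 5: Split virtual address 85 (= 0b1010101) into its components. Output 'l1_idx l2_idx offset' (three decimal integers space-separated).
Answer: 2 2 5

Derivation:
vaddr = 85 = 0b1010101
  top 2 bits -> l1_idx = 2
  next 2 bits -> l2_idx = 2
  bottom 3 bits -> offset = 5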